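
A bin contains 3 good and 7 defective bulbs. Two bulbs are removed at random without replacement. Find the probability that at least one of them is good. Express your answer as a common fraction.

8/15

P(no good) = 7/10 × 6/9 = 42/90 = 7/15.
P(at least one) = 1 − 7/15 = 8/15.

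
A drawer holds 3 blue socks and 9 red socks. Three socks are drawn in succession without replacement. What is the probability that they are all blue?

1/220

P(every draw is blue) = 3/12 × 2/11 × 1/10 = 6/1320 = 1/220.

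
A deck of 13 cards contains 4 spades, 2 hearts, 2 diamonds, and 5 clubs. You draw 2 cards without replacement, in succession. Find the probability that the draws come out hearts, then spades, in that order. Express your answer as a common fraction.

2/39

Chain rule:
P = 2/13 × 4/12 = 8/156 = 2/39.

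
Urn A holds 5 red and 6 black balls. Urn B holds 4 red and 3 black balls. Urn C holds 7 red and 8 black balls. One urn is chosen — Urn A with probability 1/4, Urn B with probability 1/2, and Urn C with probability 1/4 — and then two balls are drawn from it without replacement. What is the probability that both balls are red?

From Urn A: P(both red) = (5/11)(4/10) = 2/11.
From Urn B: P(both red) = (4/7)(3/6) = 2/7.
From Urn C: P(both red) = (7/15)(6/14) = 1/5.
Total probability = (1/4)(2/11) + (1/2)(2/7) + (1/4)(1/5) = 367/1540.

367/1540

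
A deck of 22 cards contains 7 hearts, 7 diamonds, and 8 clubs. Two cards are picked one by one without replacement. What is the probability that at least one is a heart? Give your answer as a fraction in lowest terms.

6/11

P(no hearts) = 15/22 × 14/21 = 210/462 = 5/11.
P(at least one) = 1 − 5/11 = 6/11.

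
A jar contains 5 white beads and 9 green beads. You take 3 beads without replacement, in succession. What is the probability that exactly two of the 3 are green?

45/91

One ordering (green drawn first) has probability 9/14 × 8/13 × 5/12 = 360/2184 = 15/91.
There are C(3,2) = 3 such orderings, each equally likely, so P = 3 × 15/91 = 45/91.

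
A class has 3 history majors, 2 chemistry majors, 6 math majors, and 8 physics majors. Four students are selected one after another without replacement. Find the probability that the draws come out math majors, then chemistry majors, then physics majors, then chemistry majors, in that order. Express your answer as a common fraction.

Each draw changes the counts, so multiply the conditional probabilities along the sequence:
P = 6/19 × 2/18 × 8/17 × 1/16 = 96/93024 = 1/969.

1/969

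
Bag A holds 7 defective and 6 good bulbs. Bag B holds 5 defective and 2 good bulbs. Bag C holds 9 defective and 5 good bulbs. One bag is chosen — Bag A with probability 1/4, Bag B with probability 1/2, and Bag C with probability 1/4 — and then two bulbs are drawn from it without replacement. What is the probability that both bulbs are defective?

883/2184

From Bag A: P(both defective) = (7/13)(6/12) = 7/26.
From Bag B: P(both defective) = (5/7)(4/6) = 10/21.
From Bag C: P(both defective) = (9/14)(8/13) = 36/91.
Total probability = (1/4)(7/26) + (1/2)(10/21) + (1/4)(36/91) = 883/2184.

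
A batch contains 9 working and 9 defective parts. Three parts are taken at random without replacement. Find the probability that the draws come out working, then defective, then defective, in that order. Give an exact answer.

Multiply the probability of each draw given the previous ones:
P = 9/18 × 9/17 × 8/16 = 648/4896 = 9/68.

9/68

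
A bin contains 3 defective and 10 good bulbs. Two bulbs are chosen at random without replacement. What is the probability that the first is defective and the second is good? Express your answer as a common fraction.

Each draw changes the counts, so multiply the conditional probabilities along the sequence:
P = 3/13 × 10/12 = 30/156 = 5/26.

5/26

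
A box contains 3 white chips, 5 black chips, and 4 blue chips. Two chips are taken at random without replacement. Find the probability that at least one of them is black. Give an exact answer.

15/22

P(no black) = 7/12 × 6/11 = 42/132 = 7/22.
P(at least one) = 1 − 7/22 = 15/22.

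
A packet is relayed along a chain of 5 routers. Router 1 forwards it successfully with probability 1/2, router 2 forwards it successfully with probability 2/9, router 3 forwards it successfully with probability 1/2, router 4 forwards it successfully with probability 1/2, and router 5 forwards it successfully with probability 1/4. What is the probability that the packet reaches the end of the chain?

Multiplying along the chain,
P = 1/2 × 2/9 × 1/2 × 1/2 × 1/4 = 2/288 = 1/144.

1/144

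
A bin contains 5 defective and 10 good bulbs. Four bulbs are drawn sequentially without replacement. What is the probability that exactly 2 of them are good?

One ordering (good drawn first) has probability 10/15 × 9/14 × 5/13 × 4/12 = 1800/32760 = 5/91.
There are C(4,2) = 6 such orderings, each equally likely, so P = 6 × 5/91 = 30/91.

30/91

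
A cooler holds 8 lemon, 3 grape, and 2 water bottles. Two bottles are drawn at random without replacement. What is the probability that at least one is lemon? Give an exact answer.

P(no lemon) = 5/13 × 4/12 = 20/156 = 5/39.
P(at least one) = 1 − 5/39 = 34/39.

34/39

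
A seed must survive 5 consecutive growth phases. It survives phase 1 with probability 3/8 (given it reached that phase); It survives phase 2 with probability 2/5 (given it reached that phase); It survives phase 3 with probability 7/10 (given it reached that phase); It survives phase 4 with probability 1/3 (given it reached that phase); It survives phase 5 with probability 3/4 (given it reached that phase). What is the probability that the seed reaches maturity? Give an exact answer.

The events are sequential, so multiply the conditional probabilities:
P = 3/8 × 2/5 × 7/10 × 1/3 × 3/4 = 126/4800 = 21/800.

21/800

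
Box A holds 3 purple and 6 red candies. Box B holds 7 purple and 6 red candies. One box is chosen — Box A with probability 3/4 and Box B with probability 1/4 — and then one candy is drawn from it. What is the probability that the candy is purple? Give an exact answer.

5/13

From Box A: P(purple) = 3/9.
From Box B: P(purple) = 7/13.
Total probability = (3/4)(3/9) + (1/4)(7/13) = 5/13.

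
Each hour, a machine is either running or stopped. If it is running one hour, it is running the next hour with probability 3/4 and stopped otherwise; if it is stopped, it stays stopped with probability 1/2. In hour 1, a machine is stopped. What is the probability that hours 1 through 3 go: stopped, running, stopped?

1/8

Hour 1 is given. For each transition, use the conditional probability from the current state:
P(running | stopped) = 1/2; P(stopped | running) = 1/4.
P = 1/2 × 1/4 = 1/8.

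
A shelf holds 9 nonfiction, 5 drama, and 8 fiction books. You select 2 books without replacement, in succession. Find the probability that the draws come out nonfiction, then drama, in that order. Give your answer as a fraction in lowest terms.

15/154

Multiply the probability of each draw given the previous ones:
P = 9/22 × 5/21 = 45/462 = 15/154.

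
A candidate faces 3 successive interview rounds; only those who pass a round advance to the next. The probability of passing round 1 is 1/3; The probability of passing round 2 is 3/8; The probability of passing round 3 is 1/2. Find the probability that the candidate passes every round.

1/16

Multiplying along the chain,
P = 1/3 × 3/8 × 1/2 = 3/48 = 1/16.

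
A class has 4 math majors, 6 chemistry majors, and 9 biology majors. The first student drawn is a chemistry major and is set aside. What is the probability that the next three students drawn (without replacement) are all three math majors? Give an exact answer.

1/204

With the first student removed, 4 math majors remain out of 18.
P = 4/18 × 3/17 × 2/16 = 24/4896 = 1/204.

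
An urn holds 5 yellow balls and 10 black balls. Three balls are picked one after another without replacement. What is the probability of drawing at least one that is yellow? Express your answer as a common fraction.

67/91

P(no yellow) = 10/15 × 9/14 × 8/13 = 720/2730 = 24/91.
P(at least one) = 1 − 24/91 = 67/91.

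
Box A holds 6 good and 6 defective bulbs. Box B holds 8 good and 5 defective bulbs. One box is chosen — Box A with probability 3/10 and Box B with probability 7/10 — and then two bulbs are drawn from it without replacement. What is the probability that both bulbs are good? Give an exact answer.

2741/8580

From Box A: P(both good) = (6/12)(5/11) = 5/22.
From Box B: P(both good) = (8/13)(7/12) = 14/39.
Total probability = (3/10)(5/22) + (7/10)(14/39) = 2741/8580.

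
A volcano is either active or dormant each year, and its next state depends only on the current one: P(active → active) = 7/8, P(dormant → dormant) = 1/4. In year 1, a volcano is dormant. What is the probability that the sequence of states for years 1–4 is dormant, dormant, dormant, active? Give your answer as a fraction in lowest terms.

Year 1 is given. For each transition, use the conditional probability from the current state:
P(dormant | dormant) = 1/4; P(dormant | dormant) = 1/4; P(active | dormant) = 3/4.
P = 1/4 × 1/4 × 3/4 = 3/64.

3/64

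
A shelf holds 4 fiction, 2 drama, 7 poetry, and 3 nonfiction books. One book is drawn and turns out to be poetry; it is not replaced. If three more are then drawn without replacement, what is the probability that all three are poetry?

4/91

With the first book removed, 6 poetry remain out of 15.
P = 6/15 × 5/14 × 4/13 = 120/2730 = 4/91.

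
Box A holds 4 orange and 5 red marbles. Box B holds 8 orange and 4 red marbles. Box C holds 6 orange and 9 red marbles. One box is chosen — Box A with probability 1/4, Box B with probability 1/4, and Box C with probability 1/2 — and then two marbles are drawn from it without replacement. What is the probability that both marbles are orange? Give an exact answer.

From Box A: P(both orange) = (4/9)(3/8) = 1/6.
From Box B: P(both orange) = (8/12)(7/11) = 14/33.
From Box C: P(both orange) = (6/15)(5/14) = 1/7.
Total probability = (1/4)(1/6) + (1/4)(14/33) + (1/2)(1/7) = 135/616.

135/616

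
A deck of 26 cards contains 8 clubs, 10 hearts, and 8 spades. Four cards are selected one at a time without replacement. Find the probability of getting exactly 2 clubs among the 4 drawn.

2142/7475

One ordering (clubs drawn first) has probability 8/26 × 7/25 × 18/24 × 17/23 = 17136/358800 = 357/7475.
There are C(4,2) = 6 such orderings, each equally likely, so P = 6 × 357/7475 = 2142/7475.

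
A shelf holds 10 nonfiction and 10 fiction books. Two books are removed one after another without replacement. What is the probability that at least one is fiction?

P(no fiction) = 10/20 × 9/19 = 90/380 = 9/38.
P(at least one) = 1 − 9/38 = 29/38.

29/38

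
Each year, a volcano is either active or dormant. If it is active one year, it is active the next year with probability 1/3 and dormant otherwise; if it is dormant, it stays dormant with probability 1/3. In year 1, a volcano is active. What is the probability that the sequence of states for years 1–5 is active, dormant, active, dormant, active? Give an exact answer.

Year 1 is given. For each transition, use the conditional probability from the current state:
P(dormant | active) = 2/3; P(active | dormant) = 2/3; P(dormant | active) = 2/3; P(active | dormant) = 2/3.
P = 2/3 × 2/3 × 2/3 × 2/3 = 16/81.

16/81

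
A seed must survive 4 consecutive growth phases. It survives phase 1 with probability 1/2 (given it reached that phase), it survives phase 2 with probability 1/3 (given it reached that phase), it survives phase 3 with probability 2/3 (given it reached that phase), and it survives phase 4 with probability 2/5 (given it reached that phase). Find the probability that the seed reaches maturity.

2/45

Multiplying along the chain,
P = 1/2 × 1/3 × 2/3 × 2/5 = 4/90 = 2/45.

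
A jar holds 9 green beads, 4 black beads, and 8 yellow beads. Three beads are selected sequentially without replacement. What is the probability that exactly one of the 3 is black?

272/665

One ordering (black drawn first) has probability 4/21 × 17/20 × 16/19 = 1088/7980 = 272/1995.
There are C(3,1) = 3 such orderings, each equally likely, so P = 3 × 272/1995 = 272/665.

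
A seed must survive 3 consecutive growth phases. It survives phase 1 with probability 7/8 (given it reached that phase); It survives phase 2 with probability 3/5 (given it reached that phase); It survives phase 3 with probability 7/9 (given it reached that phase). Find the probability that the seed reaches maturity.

49/120

Multiplying along the chain,
P = 7/8 × 3/5 × 7/9 = 147/360 = 49/120.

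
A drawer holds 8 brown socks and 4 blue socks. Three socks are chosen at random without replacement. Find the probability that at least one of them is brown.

P(no brown) = 4/12 × 3/11 × 2/10 = 24/1320 = 1/55.
P(at least one) = 1 − 1/55 = 54/55.

54/55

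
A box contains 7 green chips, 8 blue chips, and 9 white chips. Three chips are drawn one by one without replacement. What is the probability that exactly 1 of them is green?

One ordering (green drawn first) has probability 7/24 × 17/23 × 16/22 = 1904/12144 = 119/759.
There are C(3,1) = 3 such orderings, each equally likely, so P = 3 × 119/759 = 119/253.

119/253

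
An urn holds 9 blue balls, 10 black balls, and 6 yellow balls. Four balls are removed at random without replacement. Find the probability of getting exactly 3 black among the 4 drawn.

One ordering (black drawn first) has probability 10/25 × 9/24 × 8/23 × 15/22 = 10800/303600 = 9/253.
There are C(4,3) = 4 such orderings, each equally likely, so P = 4 × 9/253 = 36/253.

36/253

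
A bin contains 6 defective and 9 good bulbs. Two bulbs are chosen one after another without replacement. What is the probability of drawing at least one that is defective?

23/35

P(no defective) = 9/15 × 8/14 = 72/210 = 12/35.
P(at least one) = 1 − 12/35 = 23/35.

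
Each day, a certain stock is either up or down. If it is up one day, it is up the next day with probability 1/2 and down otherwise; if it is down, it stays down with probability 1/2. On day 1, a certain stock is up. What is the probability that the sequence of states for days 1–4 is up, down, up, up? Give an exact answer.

1/8

Day 1 is given. For each transition, use the conditional probability from the current state:
P(down | up) = 1/2; P(up | down) = 1/2; P(up | up) = 1/2.
P = 1/2 × 1/2 × 1/2 = 1/8.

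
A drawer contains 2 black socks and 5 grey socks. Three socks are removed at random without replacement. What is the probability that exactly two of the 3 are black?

1/7

One ordering (black drawn first) has probability 2/7 × 1/6 × 5/5 = 10/210 = 1/21.
There are C(3,2) = 3 such orderings, each equally likely, so P = 3 × 1/21 = 1/7.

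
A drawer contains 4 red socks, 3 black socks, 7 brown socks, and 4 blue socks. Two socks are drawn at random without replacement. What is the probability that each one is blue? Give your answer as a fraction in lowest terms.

P = 4/18 × 3/17 = 12/306 = 2/51.

2/51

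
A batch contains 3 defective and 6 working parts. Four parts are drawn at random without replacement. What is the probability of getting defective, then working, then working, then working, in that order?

Multiply the probability of each draw given the previous ones:
P = 3/9 × 6/8 × 5/7 × 4/6 = 360/3024 = 5/42.

5/42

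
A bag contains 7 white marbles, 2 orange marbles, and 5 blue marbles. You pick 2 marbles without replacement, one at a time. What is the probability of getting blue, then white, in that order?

Each draw changes the counts, so multiply the conditional probabilities along the sequence:
P = 5/14 × 7/13 = 35/182 = 5/26.

5/26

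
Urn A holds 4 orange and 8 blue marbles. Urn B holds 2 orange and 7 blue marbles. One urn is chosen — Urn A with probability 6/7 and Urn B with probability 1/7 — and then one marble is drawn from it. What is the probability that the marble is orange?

From Urn A: P(orange) = 4/12.
From Urn B: P(orange) = 2/9.
Total probability = (6/7)(4/12) + (1/7)(2/9) = 20/63.

20/63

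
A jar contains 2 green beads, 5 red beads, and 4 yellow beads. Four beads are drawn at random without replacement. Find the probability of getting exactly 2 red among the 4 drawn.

One ordering (red drawn first) has probability 5/11 × 4/10 × 6/9 × 5/8 = 600/7920 = 5/66.
There are C(4,2) = 6 such orderings, each equally likely, so P = 6 × 5/66 = 5/11.

5/11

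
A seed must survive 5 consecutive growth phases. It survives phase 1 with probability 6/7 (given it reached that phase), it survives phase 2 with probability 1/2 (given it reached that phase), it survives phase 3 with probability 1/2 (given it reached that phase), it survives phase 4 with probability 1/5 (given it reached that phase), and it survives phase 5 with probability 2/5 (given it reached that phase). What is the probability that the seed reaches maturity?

The events are sequential, so multiply the conditional probabilities:
P = 6/7 × 1/2 × 1/2 × 1/5 × 2/5 = 12/700 = 3/175.

3/175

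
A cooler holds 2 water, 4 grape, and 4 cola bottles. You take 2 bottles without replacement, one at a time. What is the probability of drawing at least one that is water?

P(no water) = 8/10 × 7/9 = 56/90 = 28/45.
P(at least one) = 1 − 28/45 = 17/45.

17/45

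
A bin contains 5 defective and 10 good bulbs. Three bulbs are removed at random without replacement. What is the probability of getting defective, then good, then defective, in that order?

Multiply the probability of each draw given the previous ones:
P = 5/15 × 10/14 × 4/13 = 200/2730 = 20/273.

20/273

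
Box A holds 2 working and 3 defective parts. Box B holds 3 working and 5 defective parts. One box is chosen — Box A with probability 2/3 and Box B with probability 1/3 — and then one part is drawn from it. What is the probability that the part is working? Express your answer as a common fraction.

47/120

From Box A: P(working) = 2/5.
From Box B: P(working) = 3/8.
Total probability = (2/3)(2/5) + (1/3)(3/8) = 47/120.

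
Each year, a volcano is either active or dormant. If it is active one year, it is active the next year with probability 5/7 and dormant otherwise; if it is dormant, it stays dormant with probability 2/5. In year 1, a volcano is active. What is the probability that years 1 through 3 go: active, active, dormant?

10/49

Year 1 is given. For each transition, use the conditional probability from the current state:
P(active | active) = 5/7; P(dormant | active) = 2/7.
P = 5/7 × 2/7 = 10/49.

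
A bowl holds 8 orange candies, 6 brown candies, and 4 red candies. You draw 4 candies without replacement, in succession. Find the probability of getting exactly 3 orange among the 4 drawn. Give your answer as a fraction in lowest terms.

28/153

One ordering (orange drawn first) has probability 8/18 × 7/17 × 6/16 × 10/15 = 3360/73440 = 7/153.
There are C(4,3) = 4 such orderings, each equally likely, so P = 4 × 7/153 = 28/153.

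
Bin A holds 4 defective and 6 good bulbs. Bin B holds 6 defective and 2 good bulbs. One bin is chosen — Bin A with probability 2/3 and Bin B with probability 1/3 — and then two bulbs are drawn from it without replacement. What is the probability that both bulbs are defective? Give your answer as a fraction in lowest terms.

337/1260

From Bin A: P(both defective) = (4/10)(3/9) = 2/15.
From Bin B: P(both defective) = (6/8)(5/7) = 15/28.
Total probability = (2/3)(2/15) + (1/3)(15/28) = 337/1260.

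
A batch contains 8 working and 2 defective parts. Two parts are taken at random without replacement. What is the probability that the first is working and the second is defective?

8/45

Each draw changes the counts, so multiply the conditional probabilities along the sequence:
P = 8/10 × 2/9 = 16/90 = 8/45.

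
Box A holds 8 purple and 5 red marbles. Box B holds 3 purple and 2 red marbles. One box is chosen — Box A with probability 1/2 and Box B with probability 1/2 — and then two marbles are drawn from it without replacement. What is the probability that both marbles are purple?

From Box A: P(both purple) = (8/13)(7/12) = 14/39.
From Box B: P(both purple) = (3/5)(2/4) = 3/10.
Total probability = (1/2)(14/39) + (1/2)(3/10) = 257/780.

257/780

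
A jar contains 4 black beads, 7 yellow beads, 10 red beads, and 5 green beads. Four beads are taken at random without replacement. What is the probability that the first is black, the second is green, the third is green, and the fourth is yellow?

Chain rule:
P = 4/26 × 5/25 × 4/24 × 7/23 = 560/358800 = 7/4485.

7/4485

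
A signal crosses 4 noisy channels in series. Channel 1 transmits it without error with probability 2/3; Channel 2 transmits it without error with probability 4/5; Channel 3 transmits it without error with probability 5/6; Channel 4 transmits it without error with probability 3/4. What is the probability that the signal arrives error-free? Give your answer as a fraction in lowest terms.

1/3

Each stage is reached only if all earlier stages succeed, so
P = 2/3 × 4/5 × 5/6 × 3/4 = 120/360 = 1/3.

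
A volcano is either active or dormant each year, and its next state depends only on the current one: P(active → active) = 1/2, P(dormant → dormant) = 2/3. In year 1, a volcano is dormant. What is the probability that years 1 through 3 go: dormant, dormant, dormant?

4/9

Year 1 is given. For each transition, use the conditional probability from the current state:
P(dormant | dormant) = 2/3; P(dormant | dormant) = 2/3.
P = 2/3 × 2/3 = 4/9.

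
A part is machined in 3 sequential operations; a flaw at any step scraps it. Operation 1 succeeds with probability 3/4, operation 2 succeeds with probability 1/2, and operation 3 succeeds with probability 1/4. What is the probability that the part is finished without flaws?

The events are sequential, so multiply the conditional probabilities:
P = 3/4 × 1/2 × 1/4 = 3/32.

3/32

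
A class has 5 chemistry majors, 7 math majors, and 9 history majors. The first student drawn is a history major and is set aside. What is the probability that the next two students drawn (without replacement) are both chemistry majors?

1/19

After the first draw, 5 of the remaining 20 students are chemistry majors.
P = 5/20 × 4/19 = 20/380 = 1/19.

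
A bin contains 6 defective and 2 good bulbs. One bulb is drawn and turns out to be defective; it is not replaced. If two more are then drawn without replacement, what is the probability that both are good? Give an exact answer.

With the first bulb removed, 2 good remain out of 7.
P = 2/7 × 1/6 = 2/42 = 1/21.

1/21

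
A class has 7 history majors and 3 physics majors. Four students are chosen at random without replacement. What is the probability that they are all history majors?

1/6

P(every draw is a history major) = 7/10 × 6/9 × 5/8 × 4/7 = 840/5040 = 1/6.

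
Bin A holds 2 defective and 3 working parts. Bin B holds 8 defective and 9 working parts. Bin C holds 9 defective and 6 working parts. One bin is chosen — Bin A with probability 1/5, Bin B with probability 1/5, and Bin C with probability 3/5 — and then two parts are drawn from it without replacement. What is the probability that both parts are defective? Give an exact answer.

From Bin A: P(both defective) = (2/5)(1/4) = 1/10.
From Bin B: P(both defective) = (8/17)(7/16) = 7/34.
From Bin C: P(both defective) = (9/15)(8/14) = 12/35.
Total probability = (1/5)(1/10) + (1/5)(7/34) + (3/5)(12/35) = 794/2975.

794/2975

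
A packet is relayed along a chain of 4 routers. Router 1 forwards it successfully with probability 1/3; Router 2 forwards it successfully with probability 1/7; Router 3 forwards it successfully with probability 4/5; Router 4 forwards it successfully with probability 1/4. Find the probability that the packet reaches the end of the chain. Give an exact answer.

Each stage is reached only if all earlier stages succeed, so
P = 1/3 × 1/7 × 4/5 × 1/4 = 4/420 = 1/105.

1/105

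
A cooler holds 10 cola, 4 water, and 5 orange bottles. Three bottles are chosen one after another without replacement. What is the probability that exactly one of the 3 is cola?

One ordering (cola drawn first) has probability 10/19 × 9/18 × 8/17 = 720/5814 = 40/323.
There are C(3,1) = 3 such orderings, each equally likely, so P = 3 × 40/323 = 120/323.

120/323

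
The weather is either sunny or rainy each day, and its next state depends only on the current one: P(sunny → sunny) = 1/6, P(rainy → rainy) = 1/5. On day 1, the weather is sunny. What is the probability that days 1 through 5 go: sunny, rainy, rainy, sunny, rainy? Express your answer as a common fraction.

1/9

Day 1 is given. For each transition, use the conditional probability from the current state:
P(rainy | sunny) = 5/6; P(rainy | rainy) = 1/5; P(sunny | rainy) = 4/5; P(rainy | sunny) = 5/6.
P = 5/6 × 1/5 × 4/5 × 5/6 = 100/900 = 1/9.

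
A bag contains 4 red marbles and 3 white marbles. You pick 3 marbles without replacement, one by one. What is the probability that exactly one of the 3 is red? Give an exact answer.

One ordering (red drawn first) has probability 4/7 × 3/6 × 2/5 = 24/210 = 4/35.
There are C(3,1) = 3 such orderings, each equally likely, so P = 3 × 4/35 = 12/35.

12/35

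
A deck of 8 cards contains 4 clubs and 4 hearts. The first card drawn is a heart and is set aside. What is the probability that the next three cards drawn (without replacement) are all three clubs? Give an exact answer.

After the first draw, 4 of the remaining 7 cards are clubs.
P = 4/7 × 3/6 × 2/5 = 24/210 = 4/35.

4/35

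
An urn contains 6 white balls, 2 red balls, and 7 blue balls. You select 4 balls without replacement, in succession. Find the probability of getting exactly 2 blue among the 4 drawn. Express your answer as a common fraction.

One ordering (blue drawn first) has probability 7/15 × 6/14 × 8/13 × 7/12 = 2352/32760 = 14/195.
There are C(4,2) = 6 such orderings, each equally likely, so P = 6 × 14/195 = 28/65.

28/65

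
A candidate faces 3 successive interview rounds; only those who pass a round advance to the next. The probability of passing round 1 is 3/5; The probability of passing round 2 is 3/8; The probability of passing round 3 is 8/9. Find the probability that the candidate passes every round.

The events are sequential, so multiply the conditional probabilities:
P = 3/5 × 3/8 × 8/9 = 72/360 = 1/5.

1/5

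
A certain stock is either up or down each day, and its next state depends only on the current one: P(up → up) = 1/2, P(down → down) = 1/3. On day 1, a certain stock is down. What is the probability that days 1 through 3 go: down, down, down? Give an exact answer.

Day 1 is given. For each transition, use the conditional probability from the current state:
P(down | down) = 1/3; P(down | down) = 1/3.
P = 1/3 × 1/3 = 1/9.

1/9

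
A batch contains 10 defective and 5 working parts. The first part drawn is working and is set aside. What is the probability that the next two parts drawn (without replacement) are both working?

6/91

After the first draw, 4 of the remaining 14 parts are working.
P = 4/14 × 3/13 = 12/182 = 6/91.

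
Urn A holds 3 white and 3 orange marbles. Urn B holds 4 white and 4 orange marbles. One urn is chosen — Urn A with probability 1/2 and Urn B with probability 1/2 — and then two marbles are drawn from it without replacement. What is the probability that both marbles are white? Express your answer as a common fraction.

29/140

From Urn A: P(both white) = (3/6)(2/5) = 1/5.
From Urn B: P(both white) = (4/8)(3/7) = 3/14.
Total probability = (1/2)(1/5) + (1/2)(3/14) = 29/140.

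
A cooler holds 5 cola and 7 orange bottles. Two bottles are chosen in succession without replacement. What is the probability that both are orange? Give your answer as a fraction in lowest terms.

7/22

P(every draw is orange) = 7/12 × 6/11 = 42/132 = 7/22.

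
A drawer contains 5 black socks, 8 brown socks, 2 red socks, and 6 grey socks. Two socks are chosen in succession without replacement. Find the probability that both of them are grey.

P(all grey) = 6/21 × 5/20 = 30/420 = 1/14.

1/14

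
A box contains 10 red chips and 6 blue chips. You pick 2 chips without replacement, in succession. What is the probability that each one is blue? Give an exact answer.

P(every draw is blue) = 6/16 × 5/15 = 30/240 = 1/8.

1/8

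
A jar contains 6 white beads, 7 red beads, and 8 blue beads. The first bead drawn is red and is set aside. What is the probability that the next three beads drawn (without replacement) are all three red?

1/57

After the first draw, 6 of the remaining 20 beads are red.
P = 6/20 × 5/19 × 4/18 = 120/6840 = 1/57.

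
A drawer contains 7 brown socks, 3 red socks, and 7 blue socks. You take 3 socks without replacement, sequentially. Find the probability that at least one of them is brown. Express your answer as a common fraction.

14/17

P(no brown) = 10/17 × 9/16 × 8/15 = 720/4080 = 3/17.
P(at least one) = 1 − 3/17 = 14/17.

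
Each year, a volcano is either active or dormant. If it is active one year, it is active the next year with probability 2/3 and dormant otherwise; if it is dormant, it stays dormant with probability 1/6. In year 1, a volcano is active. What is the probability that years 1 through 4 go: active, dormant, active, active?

5/27

Year 1 is given. For each transition, use the conditional probability from the current state:
P(dormant | active) = 1/3; P(active | dormant) = 5/6; P(active | active) = 2/3.
P = 1/3 × 5/6 × 2/3 = 10/54 = 5/27.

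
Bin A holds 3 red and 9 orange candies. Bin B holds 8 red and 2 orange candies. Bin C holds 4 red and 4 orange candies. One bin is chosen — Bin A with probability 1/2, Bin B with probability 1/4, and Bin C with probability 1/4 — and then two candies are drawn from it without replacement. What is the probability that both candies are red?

6427/27720

From Bin A: P(both red) = (3/12)(2/11) = 1/22.
From Bin B: P(both red) = (8/10)(7/9) = 28/45.
From Bin C: P(both red) = (4/8)(3/7) = 3/14.
Total probability = (1/2)(1/22) + (1/4)(28/45) + (1/4)(3/14) = 6427/27720.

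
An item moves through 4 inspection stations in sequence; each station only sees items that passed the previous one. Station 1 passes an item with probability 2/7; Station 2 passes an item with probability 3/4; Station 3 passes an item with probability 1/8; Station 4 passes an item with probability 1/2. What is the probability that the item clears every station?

3/224

The events are sequential, so multiply the conditional probabilities:
P = 2/7 × 3/4 × 1/8 × 1/2 = 6/448 = 3/224.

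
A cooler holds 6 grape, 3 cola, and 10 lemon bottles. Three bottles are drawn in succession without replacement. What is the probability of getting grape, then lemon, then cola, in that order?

Chain rule:
P = 6/19 × 10/18 × 3/17 = 180/5814 = 10/323.

10/323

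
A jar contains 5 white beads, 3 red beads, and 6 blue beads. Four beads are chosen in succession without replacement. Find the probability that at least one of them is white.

P(no white) = 9/14 × 8/13 × 7/12 × 6/11 = 3024/24024 = 18/143.
P(at least one) = 1 − 18/143 = 125/143.

125/143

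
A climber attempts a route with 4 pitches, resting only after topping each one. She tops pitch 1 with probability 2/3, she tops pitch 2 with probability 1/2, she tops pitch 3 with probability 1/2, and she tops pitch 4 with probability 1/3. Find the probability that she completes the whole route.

1/18

Each stage is reached only if all earlier stages succeed, so
P = 2/3 × 1/2 × 1/2 × 1/3 = 2/36 = 1/18.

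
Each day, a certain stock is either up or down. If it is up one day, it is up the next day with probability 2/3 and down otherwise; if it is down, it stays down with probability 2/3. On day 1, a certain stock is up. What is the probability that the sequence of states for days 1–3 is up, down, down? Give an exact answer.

Day 1 is given. For each transition, use the conditional probability from the current state:
P(down | up) = 1/3; P(down | down) = 2/3.
P = 1/3 × 2/3 = 2/9.

2/9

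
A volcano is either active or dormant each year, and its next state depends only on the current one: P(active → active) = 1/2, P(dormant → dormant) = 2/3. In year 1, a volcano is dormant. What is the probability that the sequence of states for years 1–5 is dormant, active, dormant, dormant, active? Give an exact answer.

Year 1 is given. For each transition, use the conditional probability from the current state:
P(active | dormant) = 1/3; P(dormant | active) = 1/2; P(dormant | dormant) = 2/3; P(active | dormant) = 1/3.
P = 1/3 × 1/2 × 2/3 × 1/3 = 2/54 = 1/27.

1/27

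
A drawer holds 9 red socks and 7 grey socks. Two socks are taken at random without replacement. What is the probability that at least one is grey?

P(no grey) = 9/16 × 8/15 = 72/240 = 3/10.
P(at least one) = 1 − 3/10 = 7/10.

7/10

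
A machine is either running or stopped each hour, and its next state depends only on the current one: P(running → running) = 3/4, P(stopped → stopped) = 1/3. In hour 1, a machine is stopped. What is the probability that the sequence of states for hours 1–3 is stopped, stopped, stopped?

1/9

Hour 1 is given. For each transition, use the conditional probability from the current state:
P(stopped | stopped) = 1/3; P(stopped | stopped) = 1/3.
P = 1/3 × 1/3 = 1/9.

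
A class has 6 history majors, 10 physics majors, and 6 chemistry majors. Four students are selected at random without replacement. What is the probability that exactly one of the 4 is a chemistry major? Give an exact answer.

96/209

One ordering (a chemistry major drawn first) has probability 6/22 × 16/21 × 15/20 × 14/19 = 20160/175560 = 24/209.
There are C(4,1) = 4 such orderings, each equally likely, so P = 4 × 24/209 = 96/209.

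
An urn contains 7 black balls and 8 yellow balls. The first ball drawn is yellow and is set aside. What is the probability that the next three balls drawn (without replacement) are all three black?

5/52

After the first draw, 7 of the remaining 14 balls are black.
P = 7/14 × 6/13 × 5/12 = 210/2184 = 5/52.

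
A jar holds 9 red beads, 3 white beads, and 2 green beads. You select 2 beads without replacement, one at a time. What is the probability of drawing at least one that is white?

P(no white) = 11/14 × 10/13 = 110/182 = 55/91.
P(at least one) = 1 − 55/91 = 36/91.

36/91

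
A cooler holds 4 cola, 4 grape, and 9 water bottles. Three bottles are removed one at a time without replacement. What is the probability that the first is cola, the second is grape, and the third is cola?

1/85

Chain rule:
P = 4/17 × 4/16 × 3/15 = 48/4080 = 1/85.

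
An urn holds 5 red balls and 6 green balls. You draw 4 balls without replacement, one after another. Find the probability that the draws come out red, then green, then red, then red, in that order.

1/22

Each draw changes the counts, so multiply the conditional probabilities along the sequence:
P = 5/11 × 6/10 × 4/9 × 3/8 = 360/7920 = 1/22.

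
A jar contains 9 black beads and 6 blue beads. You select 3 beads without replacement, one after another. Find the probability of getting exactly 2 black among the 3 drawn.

One ordering (black drawn first) has probability 9/15 × 8/14 × 6/13 = 432/2730 = 72/455.
There are C(3,2) = 3 such orderings, each equally likely, so P = 3 × 72/455 = 216/455.

216/455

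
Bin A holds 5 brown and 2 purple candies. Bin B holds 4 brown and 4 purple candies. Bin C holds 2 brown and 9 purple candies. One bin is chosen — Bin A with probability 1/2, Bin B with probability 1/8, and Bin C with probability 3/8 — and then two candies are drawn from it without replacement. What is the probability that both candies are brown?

From Bin A: P(both brown) = (5/7)(4/6) = 10/21.
From Bin B: P(both brown) = (4/8)(3/7) = 3/14.
From Bin C: P(both brown) = (2/11)(1/10) = 1/55.
Total probability = (1/2)(10/21) + (1/8)(3/14) + (3/8)(1/55) = 5021/18480.

5021/18480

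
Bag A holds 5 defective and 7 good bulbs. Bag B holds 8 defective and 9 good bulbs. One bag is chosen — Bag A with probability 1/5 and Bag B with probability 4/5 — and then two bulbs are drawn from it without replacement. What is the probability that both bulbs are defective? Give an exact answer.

From Bag A: P(both defective) = (5/12)(4/11) = 5/33.
From Bag B: P(both defective) = (8/17)(7/16) = 7/34.
Total probability = (1/5)(5/33) + (4/5)(7/34) = 547/2805.

547/2805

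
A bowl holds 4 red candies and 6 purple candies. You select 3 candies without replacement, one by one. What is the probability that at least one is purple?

P(no purple) = 4/10 × 3/9 × 2/8 = 24/720 = 1/30.
P(at least one) = 1 − 1/30 = 29/30.

29/30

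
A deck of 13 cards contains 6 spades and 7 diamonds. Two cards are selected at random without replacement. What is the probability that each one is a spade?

P(every draw is a spade) = 6/13 × 5/12 = 30/156 = 5/26.

5/26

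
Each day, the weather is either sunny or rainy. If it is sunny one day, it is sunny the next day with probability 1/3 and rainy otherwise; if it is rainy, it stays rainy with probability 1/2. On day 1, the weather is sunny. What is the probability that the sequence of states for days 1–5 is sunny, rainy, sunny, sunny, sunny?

Day 1 is given. For each transition, use the conditional probability from the current state:
P(rainy | sunny) = 2/3; P(sunny | rainy) = 1/2; P(sunny | sunny) = 1/3; P(sunny | sunny) = 1/3.
P = 2/3 × 1/2 × 1/3 × 1/3 = 2/54 = 1/27.

1/27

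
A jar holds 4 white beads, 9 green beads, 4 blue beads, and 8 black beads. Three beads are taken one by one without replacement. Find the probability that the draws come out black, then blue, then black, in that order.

Multiply the probability of each draw given the previous ones:
P = 8/25 × 4/24 × 7/23 = 224/13800 = 28/1725.

28/1725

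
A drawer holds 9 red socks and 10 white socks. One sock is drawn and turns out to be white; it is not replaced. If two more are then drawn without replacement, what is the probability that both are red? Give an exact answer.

4/17

With the first sock removed, 9 red remain out of 18.
P = 9/18 × 8/17 = 72/306 = 4/17.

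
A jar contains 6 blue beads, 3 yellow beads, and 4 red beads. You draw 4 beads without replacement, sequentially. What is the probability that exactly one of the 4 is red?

336/715

One ordering (red drawn first) has probability 4/13 × 9/12 × 8/11 × 7/10 = 2016/17160 = 84/715.
There are C(4,1) = 4 such orderings, each equally likely, so P = 4 × 84/715 = 336/715.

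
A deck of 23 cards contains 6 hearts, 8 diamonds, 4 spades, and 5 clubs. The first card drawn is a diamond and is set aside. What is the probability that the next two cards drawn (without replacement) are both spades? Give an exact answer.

2/77

With the first card removed, 4 spades remain out of 22.
P = 4/22 × 3/21 = 12/462 = 2/77.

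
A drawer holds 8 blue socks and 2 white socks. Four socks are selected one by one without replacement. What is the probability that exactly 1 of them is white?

One ordering (white drawn first) has probability 2/10 × 8/9 × 7/8 × 6/7 = 672/5040 = 2/15.
There are C(4,1) = 4 such orderings, each equally likely, so P = 4 × 2/15 = 8/15.

8/15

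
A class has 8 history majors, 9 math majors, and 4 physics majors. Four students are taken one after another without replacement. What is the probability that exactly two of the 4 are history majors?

104/285

One ordering (history majors drawn first) has probability 8/21 × 7/20 × 13/19 × 12/18 = 8736/143640 = 52/855.
There are C(4,2) = 6 such orderings, each equally likely, so P = 6 × 52/855 = 104/285.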